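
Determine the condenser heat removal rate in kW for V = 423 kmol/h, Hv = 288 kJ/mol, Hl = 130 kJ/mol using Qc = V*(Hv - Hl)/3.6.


Qc = 423 * (288 - 130) / 3.6 = 423 * 158 / 3.6 = 18560

18560 kW


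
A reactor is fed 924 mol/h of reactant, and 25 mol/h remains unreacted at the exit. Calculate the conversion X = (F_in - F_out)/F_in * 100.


X = (F_in - F_out) / F_in * 100
Moles reacted = 924 - 25 = 899
X = 899 / 924 * 100
= 0.9729 * 100
= 97.29 %

97.29 %


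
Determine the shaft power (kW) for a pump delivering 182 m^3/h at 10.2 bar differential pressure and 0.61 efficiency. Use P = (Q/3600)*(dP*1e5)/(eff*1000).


Q = 182 / 3600 = 0.0505556 m^3/s
P = 0.0505556 * (10.2 * 1e5) / 0.61 / 1000 = 84.54

84.54 kW


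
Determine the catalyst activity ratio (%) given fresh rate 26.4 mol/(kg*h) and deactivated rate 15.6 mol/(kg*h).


Activity (%) = (rate_used / rate_fresh) * 100
rate_used = 15.6, rate_fresh = 26.4
= (15.6 / 26.4) * 100
= 0.5909 * 100 = 59.09

59.09 %


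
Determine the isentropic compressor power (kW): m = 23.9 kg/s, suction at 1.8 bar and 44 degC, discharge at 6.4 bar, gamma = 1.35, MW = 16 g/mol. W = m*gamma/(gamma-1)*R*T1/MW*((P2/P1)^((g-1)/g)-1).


Isentropic work: W = m*(gamma/(gamma-1))*(R*T1/MW)*((P2/P1)^((gamma-1)/gamma) - 1)
T1 = 44 + 273.15 = 317.15 K
Pressure ratio = 6.4 / 1.8 = 3.55556
Exponent = (1.35 - 1)/1.35 = 0.259259
(P2/P1)^exp - 1 = 3.55556^0.259259 - 1 = 0.389402
W = 23.9 * 1.35 / 0.35 * 8.314 * 317.15 / 16 * 0.389402 = 5916

5916 kW


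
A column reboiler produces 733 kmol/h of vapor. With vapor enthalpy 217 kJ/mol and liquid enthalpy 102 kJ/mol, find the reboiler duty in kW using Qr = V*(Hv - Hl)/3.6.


Qr = 733 * (217 - 102) / 3.6 = 733 * 115 / 3.6 = 23420

23420 kW


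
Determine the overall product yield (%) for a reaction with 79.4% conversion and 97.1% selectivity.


Overall yield = conversion (%) * selectivity (%) / 100
Conversion = 79.4%, Selectivity = 97.1%
Y = 79.4 * 97.1 / 100
= 77.0974 %

77.0974 %


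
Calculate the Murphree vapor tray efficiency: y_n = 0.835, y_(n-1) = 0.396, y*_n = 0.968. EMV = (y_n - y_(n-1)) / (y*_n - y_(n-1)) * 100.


Murphree vapor efficiency: EMV = (y_n - y_(n-1)) / (y*_n - y_(n-1)) * 100
EMV = (0.835 - 0.396) / (0.968 - 0.396) * 100 = 0.439 / 0.572 * 100 = 76.75

76.75 %


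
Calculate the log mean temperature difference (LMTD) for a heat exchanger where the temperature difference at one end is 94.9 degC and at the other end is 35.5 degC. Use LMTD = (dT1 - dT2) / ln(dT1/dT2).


LMTD = (dT1 - dT2) / ln(dT1/dT2)
= (94.9 - 35.5) / ln(94.9 / 35.5) = 59.4 / 0.983291 = 60.41

60.41 degC


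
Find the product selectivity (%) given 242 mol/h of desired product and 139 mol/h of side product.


Selectivity = desired / (desired + undesired) * 100
Total products = 242 + 139 = 381 mol/h
S = 242 / 381 * 100
= 0.6352 * 100
= 63.52 %

63.52 %


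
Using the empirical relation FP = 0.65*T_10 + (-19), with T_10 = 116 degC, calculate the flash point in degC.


FP = 0.65 * 116 + (-19) = 56.4

56.4 degC


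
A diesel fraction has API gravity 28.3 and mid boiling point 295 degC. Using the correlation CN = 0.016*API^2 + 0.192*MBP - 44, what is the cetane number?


CN = 0.016 * 28.3^2 + 0.192 * 295 - 44
CN = 12.81424 + 56.64 - 44 = 25.45424

25.45424


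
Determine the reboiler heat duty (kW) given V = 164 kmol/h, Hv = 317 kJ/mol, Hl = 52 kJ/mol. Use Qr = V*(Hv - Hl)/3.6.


Qr = 164 * (317 - 52) / 3.6 = 164 * 265 / 3.6 = 12070

12070 kW


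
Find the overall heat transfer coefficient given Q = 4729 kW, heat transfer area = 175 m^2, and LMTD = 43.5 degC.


From Q = U*A*LMTD, U = Q / (A * LMTD)
U = 4729 / (175 * 43.5) = 4729 / 7612.5 = 0.6212

0.6212 kW/(m^2*K)


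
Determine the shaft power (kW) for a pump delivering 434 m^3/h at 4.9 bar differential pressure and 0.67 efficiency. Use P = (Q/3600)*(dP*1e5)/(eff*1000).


Q = 434 / 3600 = 0.120556 m^3/s
P = 0.120556 * (4.9 * 1e5) / 0.67 / 1000 = 88.17

88.17 kW


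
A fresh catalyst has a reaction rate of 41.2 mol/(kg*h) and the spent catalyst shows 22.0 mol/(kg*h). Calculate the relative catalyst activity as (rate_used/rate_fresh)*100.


Activity (%) = (rate_used / rate_fresh) * 100
rate_used = 22.0, rate_fresh = 41.2
= (22.0 / 41.2) * 100
= 0.5340 * 100 = 53.40

53.40 %


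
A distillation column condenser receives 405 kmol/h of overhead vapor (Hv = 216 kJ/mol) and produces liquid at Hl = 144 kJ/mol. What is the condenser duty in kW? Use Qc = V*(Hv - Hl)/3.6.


Qc = 405 * (216 - 144) / 3.6 = 405 * 72 / 3.6 = 8100

8100 kW


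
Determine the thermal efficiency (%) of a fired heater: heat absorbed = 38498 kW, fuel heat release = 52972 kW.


Furnace efficiency = Q_absorbed / Q_fuel * 100
= 38498 / 52972 * 100 = 72.68

72.68 %


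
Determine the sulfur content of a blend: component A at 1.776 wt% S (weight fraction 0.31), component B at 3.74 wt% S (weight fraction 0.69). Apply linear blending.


Linear sulfur blending: S_blend = x1*S1 + x2*S2
Contribution 1: 0.31 * 1.776 = 0.55056 wt%
Contribution 2: 0.69 * 3.74 = 2.5806 wt%
S_blend = 0.55056 + 2.5806 = 3.13116

3.13116 wt%


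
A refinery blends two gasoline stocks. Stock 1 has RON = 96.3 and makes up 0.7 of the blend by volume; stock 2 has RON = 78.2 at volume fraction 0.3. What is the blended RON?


Linear blending: RON_blend = sum(vi * RONi)
Contribution 1: 0.7 * 96.3 = 67.41
Contribution 2: 0.3 * 78.2 = 23.46
RON_blend = 67.41 + 23.46 = 90.87

90.87


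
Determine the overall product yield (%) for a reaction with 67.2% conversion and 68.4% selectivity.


Overall yield = conversion (%) * selectivity (%) / 100
Conversion = 67.2%, Selectivity = 68.4%
Y = 67.2 * 68.4 / 100
= 45.9648 %

45.9648 %


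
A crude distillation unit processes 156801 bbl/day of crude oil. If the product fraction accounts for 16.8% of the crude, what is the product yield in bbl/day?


Crude throughput = 156801 bbl/day
Fraction yield = 16.8%
yield = throughput * fraction / 100
yield = 156801 * 16.8 / 100 = 26342.568

26342.568 bbl/day


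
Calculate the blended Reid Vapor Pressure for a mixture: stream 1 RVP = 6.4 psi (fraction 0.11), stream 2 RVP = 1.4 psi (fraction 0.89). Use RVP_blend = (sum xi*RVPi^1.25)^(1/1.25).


Chevron index: RVP_blend = (sum xi*RVPi^1.25)^(1/1.25)
RVP^1.25 terms: 0.11 * 6.4^1.25 + 0.89 * 1.4^1.25 = 2.47509
RVP_blend = 2.47509^(1/1.25) = 2.065

2.065 psi


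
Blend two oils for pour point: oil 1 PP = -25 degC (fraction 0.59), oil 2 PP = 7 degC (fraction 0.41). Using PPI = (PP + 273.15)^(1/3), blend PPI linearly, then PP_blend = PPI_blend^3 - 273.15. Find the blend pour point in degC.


PPI_1 = (-25 + 273.15)^(1/3) = 6.284028
PPI_2 = (7 + 273.15)^(1/3) = 6.543301
PPI_blend = 0.59 * 6.284028 + 0.41 * 6.543301 = 6.39033
PP_blend = 6.39033^3 - 273.15 = 260.9575 - 273.15 = -12.19

-12.19 degC


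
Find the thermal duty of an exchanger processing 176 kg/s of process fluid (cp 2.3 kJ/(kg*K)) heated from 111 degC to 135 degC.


Q = m_dot * cp * delta_T
delta_T = 135 - 111 = 24 K
Q = 176 * 2.3 * 24
= 404.8 * 24
= 9715.2 kW

9715.2 kW


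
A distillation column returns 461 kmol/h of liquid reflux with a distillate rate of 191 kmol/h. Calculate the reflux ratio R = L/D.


Reflux ratio definition: R = L / D (liquid returned / distillate withdrawn)
L = 461 kmol/h, D = 191 kmol/h
R = 461 / 191 = 2.414

2.414


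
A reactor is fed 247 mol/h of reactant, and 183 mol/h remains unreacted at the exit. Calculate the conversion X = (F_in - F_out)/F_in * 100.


X = (F_in - F_out) / F_in * 100
Moles reacted = 247 - 183 = 64
X = 64 / 247 * 100
= 0.2591 * 100
= 25.91 %

25.91 %


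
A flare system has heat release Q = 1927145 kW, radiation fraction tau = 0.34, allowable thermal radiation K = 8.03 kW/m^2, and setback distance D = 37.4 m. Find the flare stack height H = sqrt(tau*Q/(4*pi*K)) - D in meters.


tau*Q/(4*pi*K) = 0.34 * 1927145 / (4 * pi * 8.03) = 6493.34
sqrt(6493.34) = 80.5813
H = 80.5813 - 37.4 = 43.18

43.18 m


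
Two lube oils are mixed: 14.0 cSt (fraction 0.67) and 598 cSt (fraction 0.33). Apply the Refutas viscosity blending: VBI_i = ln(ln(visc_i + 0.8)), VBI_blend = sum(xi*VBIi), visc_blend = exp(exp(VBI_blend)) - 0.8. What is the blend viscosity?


Refutas method: VBN_i = 14.534*ln(ln(visc_i + 0.8)) + 10.975, blended linearly by mass fraction; since VBN is linear in VBI_i = ln(ln(visc_i + 0.8)) and the fractions sum to 1, blend VBI directly: visc = exp(exp(VBI_blend)) - 0.8
VBI_1 = ln(ln(14.0 + 0.8)) = 0.99126
VBI_2 = ln(ln(598 + 0.8)) = 1.85551
VBI_blend = 0.67 * 0.99126 + 0.33 * 1.85551 = 1.27646
visc_blend = exp(exp(1.27646)) - 0.8 = 35.21

35.21 cSt


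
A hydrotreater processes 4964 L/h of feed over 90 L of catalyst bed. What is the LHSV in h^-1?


LHSV = volumetric feed rate / catalyst volume
= 4964 L/h / 90 L
= 55.16 h^-1

55.16 h^-1


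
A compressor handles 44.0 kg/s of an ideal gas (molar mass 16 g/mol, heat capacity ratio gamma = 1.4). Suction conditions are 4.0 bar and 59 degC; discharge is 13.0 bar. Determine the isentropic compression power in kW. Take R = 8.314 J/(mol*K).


Isentropic work: W = m*(gamma/(gamma-1))*(R*T1/MW)*((P2/P1)^((gamma-1)/gamma) - 1)
T1 = 59 + 273.15 = 332.15 K
Pressure ratio = 13.0 / 4.0 = 3.25
Exponent = (1.4 - 1)/1.4 = 0.285714
(P2/P1)^exp - 1 = 3.25^0.285714 - 1 = 0.4004
W = 44.0 * 1.4 / 0.4 * 8.314 * 332.15 / 16 * 0.4004 = 10640

10640 kW


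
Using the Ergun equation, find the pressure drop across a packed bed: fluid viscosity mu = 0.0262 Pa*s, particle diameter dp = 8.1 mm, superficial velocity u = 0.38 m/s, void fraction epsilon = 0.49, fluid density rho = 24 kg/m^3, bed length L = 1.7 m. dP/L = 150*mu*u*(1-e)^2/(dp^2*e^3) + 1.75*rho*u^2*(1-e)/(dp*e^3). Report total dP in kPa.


dp = 8.1 mm = 0.0081 m
Viscous term = 150*0.0262*0.38*(1-0.49)^2 / (0.0081^2*0.49^3) = 50322
Inertial term = 1.75*24*0.38^2*(1-0.49) / (0.0081*0.49^3) = 3245.74
dP/L = 50322 + 3245.74 = 53567.7 Pa/m
dP = 53567.7 * 1.7 / 1000 = 91.07 kPa

91.07 kPa


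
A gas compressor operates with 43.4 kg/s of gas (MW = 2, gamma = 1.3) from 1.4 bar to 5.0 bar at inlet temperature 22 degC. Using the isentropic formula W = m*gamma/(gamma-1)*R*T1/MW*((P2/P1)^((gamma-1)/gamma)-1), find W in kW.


Isentropic work: W = m*(gamma/(gamma-1))*(R*T1/MW)*((P2/P1)^((gamma-1)/gamma) - 1)
T1 = 22 + 273.15 = 295.15 K
Pressure ratio = 5.0 / 1.4 = 3.57143
Exponent = (1.3 - 1)/1.3 = 0.230769
(P2/P1)^exp - 1 = 3.57143^0.230769 - 1 = 0.341463
W = 43.4 * 1.3 / 0.3 * 8.314 * 295.15 / 2 * 0.341463 = 78790

78790 kW


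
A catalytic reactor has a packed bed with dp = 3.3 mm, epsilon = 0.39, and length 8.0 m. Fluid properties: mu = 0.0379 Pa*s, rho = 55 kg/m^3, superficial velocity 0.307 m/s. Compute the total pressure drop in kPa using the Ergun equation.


dp = 3.3 mm = 0.0033 m
Viscous term = 150*0.0379*0.307*(1-0.39)^2 / (0.0033^2*0.39^3) = 1005330
Inertial term = 1.75*55*0.307^2*(1-0.39) / (0.0033*0.39^3) = 28268.3
dP/L = 1005330 + 28268.3 = 1033600 Pa/m
dP = 1033600 * 8.0 / 1000 = 8269 kPa

8269 kPa


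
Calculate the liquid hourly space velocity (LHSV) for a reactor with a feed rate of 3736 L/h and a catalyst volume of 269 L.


LHSV = volumetric feed rate / catalyst volume
= 3736 L/h / 269 L
= 13.89 h^-1

13.89 h^-1


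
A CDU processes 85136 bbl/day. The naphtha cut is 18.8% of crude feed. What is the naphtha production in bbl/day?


Crude throughput = 85136 bbl/day
Fraction yield = 18.8%
yield = throughput * fraction / 100
yield = 85136 * 18.8 / 100 = 16005.568

16005.568 bbl/day


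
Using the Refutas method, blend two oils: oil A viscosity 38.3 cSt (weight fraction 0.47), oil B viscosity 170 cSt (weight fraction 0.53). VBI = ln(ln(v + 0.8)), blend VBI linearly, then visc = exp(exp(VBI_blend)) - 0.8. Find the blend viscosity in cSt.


Refutas method: VBN_i = 14.534*ln(ln(visc_i + 0.8)) + 10.975, blended linearly by mass fraction; since VBN is linear in VBI_i = ln(ln(visc_i + 0.8)) and the fractions sum to 1, blend VBI directly: visc = exp(exp(VBI_blend)) - 0.8
VBI_1 = ln(ln(38.3 + 0.8)) = 1.29913
VBI_2 = ln(ln(170 + 0.8)) = 1.63715
VBI_blend = 0.47 * 1.29913 + 0.53 * 1.63715 = 1.47828
visc_blend = exp(exp(1.47828)) - 0.8 = 79.47

79.47 cSt


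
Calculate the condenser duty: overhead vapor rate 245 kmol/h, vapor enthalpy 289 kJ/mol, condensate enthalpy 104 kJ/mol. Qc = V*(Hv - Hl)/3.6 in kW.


Qc = 245 * (289 - 104) / 3.6 = 245 * 185 / 3.6 = 12590

12590 kW


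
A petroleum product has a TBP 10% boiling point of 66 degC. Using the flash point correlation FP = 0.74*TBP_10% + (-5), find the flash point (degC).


FP = 0.74 * 66 + (-5) = 43.84

43.84 degC


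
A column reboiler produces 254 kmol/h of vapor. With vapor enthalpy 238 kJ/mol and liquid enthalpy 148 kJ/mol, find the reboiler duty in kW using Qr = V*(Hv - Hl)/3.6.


Qr = 254 * (238 - 148) / 3.6 = 254 * 90 / 3.6 = 6350

6350 kW


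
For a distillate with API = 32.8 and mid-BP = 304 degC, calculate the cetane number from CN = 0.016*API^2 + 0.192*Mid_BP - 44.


CN = 0.016 * 32.8^2 + 0.192 * 304 - 44
CN = 17.21344 + 58.368 - 44 = 31.58144

31.58144


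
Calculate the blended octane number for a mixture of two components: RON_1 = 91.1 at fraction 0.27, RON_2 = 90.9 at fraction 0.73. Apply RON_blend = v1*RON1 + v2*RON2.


Linear blending: RON_blend = sum(vi * RONi)
Contribution 1: 0.27 * 91.1 = 24.597
Contribution 2: 0.73 * 90.9 = 66.357
RON_blend = 24.597 + 66.357 = 90.954

90.954


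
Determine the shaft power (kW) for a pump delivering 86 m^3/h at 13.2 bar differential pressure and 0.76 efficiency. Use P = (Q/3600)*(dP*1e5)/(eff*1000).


Q = 86 / 3600 = 0.0238889 m^3/s
P = 0.0238889 * (13.2 * 1e5) / 0.76 / 1000 = 41.49

41.49 kW


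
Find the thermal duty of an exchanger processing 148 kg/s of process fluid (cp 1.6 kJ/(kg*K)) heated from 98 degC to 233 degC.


Q = m_dot * cp * delta_T
delta_T = 233 - 98 = 135 K
Q = 148 * 1.6 * 135
= 236.8 * 135
= 31968 kW

31968 kW


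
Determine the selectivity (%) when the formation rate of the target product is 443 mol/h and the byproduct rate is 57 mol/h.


Selectivity = desired / (desired + undesired) * 100
Total products = 443 + 57 = 500 mol/h
S = 443 / 500 * 100
= 0.8860 * 100
= 88.60 %

88.60 %


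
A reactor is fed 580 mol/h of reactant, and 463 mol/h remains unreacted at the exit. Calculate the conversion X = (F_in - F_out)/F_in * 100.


X = (F_in - F_out) / F_in * 100
Moles reacted = 580 - 463 = 117
X = 117 / 580 * 100
= 0.2017 * 100
= 20.17 %

20.17 %


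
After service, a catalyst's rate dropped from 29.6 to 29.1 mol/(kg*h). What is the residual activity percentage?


Activity (%) = (rate_used / rate_fresh) * 100
rate_used = 29.1, rate_fresh = 29.6
= (29.1 / 29.6) * 100
= 0.9831 * 100 = 98.31

98.31 %


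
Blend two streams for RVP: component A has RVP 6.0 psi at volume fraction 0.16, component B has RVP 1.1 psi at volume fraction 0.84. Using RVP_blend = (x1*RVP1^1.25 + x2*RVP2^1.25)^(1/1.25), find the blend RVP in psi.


Chevron index: RVP_blend = (sum xi*RVPi^1.25)^(1/1.25)
RVP^1.25 terms: 0.16 * 6.0^1.25 + 0.84 * 1.1^1.25 = 2.44876
RVP_blend = 2.44876^(1/1.25) = 2.047

2.047 psi


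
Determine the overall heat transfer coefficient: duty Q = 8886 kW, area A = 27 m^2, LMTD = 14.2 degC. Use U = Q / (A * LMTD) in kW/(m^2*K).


From Q = U*A*LMTD, U = Q / (A * LMTD)
U = 8886 / (27 * 14.2) = 8886 / 383.4 = 23.18

23.18 kW/(m^2*K)


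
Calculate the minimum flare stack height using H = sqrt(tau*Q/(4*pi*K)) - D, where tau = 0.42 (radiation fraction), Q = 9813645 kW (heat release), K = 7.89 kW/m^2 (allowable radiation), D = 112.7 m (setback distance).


tau*Q/(4*pi*K) = 0.42 * 9813645 / (4 * pi * 7.89) = 41571.2
sqrt(41571.2) = 203.89
H = 203.89 - 112.7 = 91.19

91.19 m


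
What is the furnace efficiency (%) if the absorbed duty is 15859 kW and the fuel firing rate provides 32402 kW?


Furnace efficiency = Q_absorbed / Q_fuel * 100
= 15859 / 32402 * 100 = 48.94

48.94 %


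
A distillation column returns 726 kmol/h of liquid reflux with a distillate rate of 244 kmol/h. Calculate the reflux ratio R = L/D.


Reflux ratio definition: R = L / D (liquid returned / distillate withdrawn)
L = 726 kmol/h, D = 244 kmol/h
R = 726 / 244 = 2.975

2.975


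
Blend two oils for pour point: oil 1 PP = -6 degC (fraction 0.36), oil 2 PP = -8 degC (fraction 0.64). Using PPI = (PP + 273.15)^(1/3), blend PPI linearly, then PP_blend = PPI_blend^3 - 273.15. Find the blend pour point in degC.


PPI_1 = (-6 + 273.15)^(1/3) = 6.440482
PPI_2 = (-8 + 273.15)^(1/3) = 6.42437
PPI_blend = 0.36 * 6.440482 + 0.64 * 6.42437 = 6.43017
PP_blend = 6.43017^3 - 273.15 = 265.8688 - 273.15 = -7.28

-7.28 degC


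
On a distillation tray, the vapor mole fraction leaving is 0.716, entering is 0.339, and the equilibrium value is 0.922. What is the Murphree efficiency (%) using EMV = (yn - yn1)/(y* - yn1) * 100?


Murphree vapor efficiency: EMV = (y_n - y_(n-1)) / (y*_n - y_(n-1)) * 100
EMV = (0.716 - 0.339) / (0.922 - 0.339) * 100 = 0.377 / 0.583 * 100 = 64.67

64.67 %


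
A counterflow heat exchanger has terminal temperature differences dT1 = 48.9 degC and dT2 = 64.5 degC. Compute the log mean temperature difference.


LMTD = (dT1 - dT2) / ln(dT1/dT2)
= (48.9 - 64.5) / ln(48.9 / 64.5) = -15.6 / -0.276888 = 56.34

56.34 degC


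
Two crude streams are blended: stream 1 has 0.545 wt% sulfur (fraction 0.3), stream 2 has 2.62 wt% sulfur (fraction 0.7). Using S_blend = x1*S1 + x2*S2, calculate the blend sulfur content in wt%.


Linear sulfur blending: S_blend = x1*S1 + x2*S2
Contribution 1: 0.3 * 0.545 = 0.1635 wt%
Contribution 2: 0.7 * 2.62 = 1.834 wt%
S_blend = 0.1635 + 1.834 = 1.9975

1.9975 wt%


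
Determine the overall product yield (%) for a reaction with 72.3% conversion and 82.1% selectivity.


Overall yield = conversion (%) * selectivity (%) / 100
Conversion = 72.3%, Selectivity = 82.1%
Y = 72.3 * 82.1 / 100
= 59.3583 %

59.3583 %


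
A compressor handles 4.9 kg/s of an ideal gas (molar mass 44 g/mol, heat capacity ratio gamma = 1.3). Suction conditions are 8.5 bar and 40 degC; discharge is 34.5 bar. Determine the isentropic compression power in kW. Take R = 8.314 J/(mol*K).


Isentropic work: W = m*(gamma/(gamma-1))*(R*T1/MW)*((P2/P1)^((gamma-1)/gamma) - 1)
T1 = 40 + 273.15 = 313.15 K
Pressure ratio = 34.5 / 8.5 = 4.05882
Exponent = (1.3 - 1)/1.3 = 0.230769
(P2/P1)^exp - 1 = 4.05882^0.230769 - 1 = 0.381656
W = 4.9 * 1.3 / 0.3 * 8.314 * 313.15 / 44 * 0.381656 = 479.5

479.5 kW


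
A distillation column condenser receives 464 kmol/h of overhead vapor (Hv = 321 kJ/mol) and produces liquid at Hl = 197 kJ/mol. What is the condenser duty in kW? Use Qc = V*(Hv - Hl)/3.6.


Qc = 464 * (321 - 197) / 3.6 = 464 * 124 / 3.6 = 15980

15980 kW


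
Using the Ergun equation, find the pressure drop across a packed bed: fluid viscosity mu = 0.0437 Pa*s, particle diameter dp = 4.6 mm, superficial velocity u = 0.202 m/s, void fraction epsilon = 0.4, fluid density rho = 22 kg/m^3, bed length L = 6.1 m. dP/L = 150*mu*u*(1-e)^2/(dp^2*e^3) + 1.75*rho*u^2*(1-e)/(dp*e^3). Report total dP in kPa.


dp = 4.6 mm = 0.0046 m
Viscous term = 150*0.0437*0.202*(1-0.4)^2 / (0.0046^2*0.4^3) = 351990
Inertial term = 1.75*22*0.202^2*(1-0.4) / (0.0046*0.4^3) = 3201.67
dP/L = 351990 + 3201.67 = 355192 Pa/m
dP = 355192 * 6.1 / 1000 = 2167 kPa

2167 kPa


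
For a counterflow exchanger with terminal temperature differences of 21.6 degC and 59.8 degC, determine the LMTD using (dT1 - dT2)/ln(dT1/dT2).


LMTD = (dT1 - dT2) / ln(dT1/dT2)
= (21.6 - 59.8) / ln(21.6 / 59.8) = -38.2 / -1.01831 = 37.51

37.51 degC


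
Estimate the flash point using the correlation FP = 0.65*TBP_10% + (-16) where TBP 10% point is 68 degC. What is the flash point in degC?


FP = 0.65 * 68 + (-16) = 28.2

28.2 degC


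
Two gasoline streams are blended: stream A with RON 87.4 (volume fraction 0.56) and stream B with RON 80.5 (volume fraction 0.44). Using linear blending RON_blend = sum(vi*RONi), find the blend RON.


Linear blending: RON_blend = sum(vi * RONi)
Contribution 1: 0.56 * 87.4 = 48.944
Contribution 2: 0.44 * 80.5 = 35.42
RON_blend = 48.944 + 35.42 = 84.364

84.364


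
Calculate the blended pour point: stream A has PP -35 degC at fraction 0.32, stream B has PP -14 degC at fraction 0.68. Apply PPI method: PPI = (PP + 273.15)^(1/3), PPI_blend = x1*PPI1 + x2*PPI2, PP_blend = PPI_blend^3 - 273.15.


PPI_1 = (-35 + 273.15)^(1/3) = 6.198456
PPI_2 = (-14 + 273.15)^(1/3) = 6.375541
PPI_blend = 0.32 * 6.198456 + 0.68 * 6.375541 = 6.318874
PP_blend = 6.318874^3 - 273.15 = 252.3011 - 273.15 = -20.85

-20.85 degC


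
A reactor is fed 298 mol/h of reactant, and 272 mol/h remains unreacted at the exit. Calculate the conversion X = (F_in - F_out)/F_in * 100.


X = (F_in - F_out) / F_in * 100
Moles reacted = 298 - 272 = 26
X = 26 / 298 * 100
= 0.08725 * 100
= 8.725 %

8.725 %


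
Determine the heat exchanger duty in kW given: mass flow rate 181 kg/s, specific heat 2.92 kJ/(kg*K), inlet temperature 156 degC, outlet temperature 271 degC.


Q = m_dot * cp * delta_T
delta_T = 271 - 156 = 115 K
Q = 181 * 2.92 * 115
= 528.52 * 115
= 60779.8 kW

60779.8 kW


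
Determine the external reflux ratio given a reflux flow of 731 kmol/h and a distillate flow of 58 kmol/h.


Reflux ratio definition: R = L / D (liquid returned / distillate withdrawn)
L = 731 kmol/h, D = 58 kmol/h
R = 731 / 58 = 12.60

12.60


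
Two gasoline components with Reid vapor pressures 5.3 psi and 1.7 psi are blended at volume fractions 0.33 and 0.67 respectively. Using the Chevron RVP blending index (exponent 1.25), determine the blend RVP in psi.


Chevron index: RVP_blend = (sum xi*RVPi^1.25)^(1/1.25)
RVP^1.25 terms: 0.33 * 5.3^1.25 + 0.67 * 1.7^1.25 = 3.95432
RVP_blend = 3.95432^(1/1.25) = 3.004

3.004 psi


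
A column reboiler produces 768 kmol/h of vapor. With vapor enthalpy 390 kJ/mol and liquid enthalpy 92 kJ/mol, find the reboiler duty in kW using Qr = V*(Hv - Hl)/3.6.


Qr = 768 * (390 - 92) / 3.6 = 768 * 298 / 3.6 = 63570

63570 kW


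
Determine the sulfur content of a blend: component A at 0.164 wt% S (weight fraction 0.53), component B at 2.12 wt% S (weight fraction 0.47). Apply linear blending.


Linear sulfur blending: S_blend = x1*S1 + x2*S2
Contribution 1: 0.53 * 0.164 = 0.08692 wt%
Contribution 2: 0.47 * 2.12 = 0.9964 wt%
S_blend = 0.08692 + 0.9964 = 1.08332

1.08332 wt%


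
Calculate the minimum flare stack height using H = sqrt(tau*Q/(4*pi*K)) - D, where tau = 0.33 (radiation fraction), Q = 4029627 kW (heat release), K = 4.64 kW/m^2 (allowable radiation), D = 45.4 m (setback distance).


tau*Q/(4*pi*K) = 0.33 * 4029627 / (4 * pi * 4.64) = 22806.1
sqrt(22806.1) = 151.017
H = 151.017 - 45.4 = 105.6

105.6 m


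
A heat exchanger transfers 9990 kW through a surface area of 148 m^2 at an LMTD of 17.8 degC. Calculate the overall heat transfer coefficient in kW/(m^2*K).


From Q = U*A*LMTD, U = Q / (A * LMTD)
U = 9990 / (148 * 17.8) = 9990 / 2634.4 = 3.792

3.792 kW/(m^2*K)


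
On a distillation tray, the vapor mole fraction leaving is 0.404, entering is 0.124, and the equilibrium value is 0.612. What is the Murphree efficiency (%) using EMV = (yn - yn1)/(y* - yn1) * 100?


Murphree vapor efficiency: EMV = (y_n - y_(n-1)) / (y*_n - y_(n-1)) * 100
EMV = (0.404 - 0.124) / (0.612 - 0.124) * 100 = 0.28 / 0.488 * 100 = 57.38

57.38 %


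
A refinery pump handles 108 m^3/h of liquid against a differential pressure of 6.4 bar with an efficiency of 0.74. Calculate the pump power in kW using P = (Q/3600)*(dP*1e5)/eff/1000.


Q = 108 / 3600 = 0.03 m^3/s
P = 0.03 * (6.4 * 1e5) / 0.74 / 1000 = 25.95

25.95 kW


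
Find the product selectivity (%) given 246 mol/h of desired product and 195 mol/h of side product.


Selectivity = desired / (desired + undesired) * 100
Total products = 246 + 195 = 441 mol/h
S = 246 / 441 * 100
= 0.5578 * 100
= 55.78 %

55.78 %


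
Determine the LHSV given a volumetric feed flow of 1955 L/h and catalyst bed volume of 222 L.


LHSV = volumetric feed rate / catalyst volume
= 1955 L/h / 222 L
= 8.806 h^-1

8.806 h^-1


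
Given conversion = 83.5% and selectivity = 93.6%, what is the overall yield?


Overall yield = conversion (%) * selectivity (%) / 100
Conversion = 83.5%, Selectivity = 93.6%
Y = 83.5 * 93.6 / 100
= 78.156 %

78.156 %


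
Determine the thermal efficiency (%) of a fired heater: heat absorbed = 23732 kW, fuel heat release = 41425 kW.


Furnace efficiency = Q_absorbed / Q_fuel * 100
= 23732 / 41425 * 100 = 57.29

57.29 %


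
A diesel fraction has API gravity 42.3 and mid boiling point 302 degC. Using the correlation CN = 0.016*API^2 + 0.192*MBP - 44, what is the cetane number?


CN = 0.016 * 42.3^2 + 0.192 * 302 - 44
CN = 28.62864 + 57.984 - 44 = 42.61264

42.61264


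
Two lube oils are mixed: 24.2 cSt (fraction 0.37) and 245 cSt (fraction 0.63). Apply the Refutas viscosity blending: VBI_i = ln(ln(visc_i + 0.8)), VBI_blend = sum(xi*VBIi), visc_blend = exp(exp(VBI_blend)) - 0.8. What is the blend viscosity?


Refutas method: VBN_i = 14.534*ln(ln(visc_i + 0.8)) + 10.975, blended linearly by mass fraction; since VBN is linear in VBI_i = ln(ln(visc_i + 0.8)) and the fractions sum to 1, blend VBI directly: visc = exp(exp(VBI_blend)) - 0.8
VBI_1 = ln(ln(24.2 + 0.8)) = 1.16903
VBI_2 = ln(ln(245 + 0.8)) = 1.70557
VBI_blend = 0.37 * 1.16903 + 0.63 * 1.70557 = 1.50705
visc_blend = exp(exp(1.50705)) - 0.8 = 90.43

90.43 cSt


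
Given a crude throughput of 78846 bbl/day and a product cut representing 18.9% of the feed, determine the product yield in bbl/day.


Crude throughput = 78846 bbl/day
Fraction yield = 18.9%
yield = throughput * fraction / 100
yield = 78846 * 18.9 / 100 = 14901.894

14901.894 bbl/day


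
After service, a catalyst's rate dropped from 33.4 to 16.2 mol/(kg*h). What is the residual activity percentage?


Activity (%) = (rate_used / rate_fresh) * 100
rate_used = 16.2, rate_fresh = 33.4
= (16.2 / 33.4) * 100
= 0.4850 * 100 = 48.50

48.50 %


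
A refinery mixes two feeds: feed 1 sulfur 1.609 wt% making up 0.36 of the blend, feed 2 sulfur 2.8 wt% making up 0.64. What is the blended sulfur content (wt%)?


Linear sulfur blending: S_blend = x1*S1 + x2*S2
Contribution 1: 0.36 * 1.609 = 0.57924 wt%
Contribution 2: 0.64 * 2.8 = 1.792 wt%
S_blend = 0.57924 + 1.792 = 2.37124

2.37124 wt%


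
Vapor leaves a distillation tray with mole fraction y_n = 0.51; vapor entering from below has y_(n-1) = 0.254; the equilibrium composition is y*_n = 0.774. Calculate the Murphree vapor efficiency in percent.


Murphree vapor efficiency: EMV = (y_n - y_(n-1)) / (y*_n - y_(n-1)) * 100
EMV = (0.51 - 0.254) / (0.774 - 0.254) * 100 = 0.256 / 0.52 * 100 = 49.23

49.23 %


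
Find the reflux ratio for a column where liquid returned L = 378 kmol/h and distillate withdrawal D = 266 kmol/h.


Reflux ratio definition: R = L / D (liquid returned / distillate withdrawn)
L = 378 kmol/h, D = 266 kmol/h
R = 378 / 266 = 1.421

1.421


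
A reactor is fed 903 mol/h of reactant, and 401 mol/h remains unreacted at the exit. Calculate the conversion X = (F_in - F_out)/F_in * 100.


X = (F_in - F_out) / F_in * 100
Moles reacted = 903 - 401 = 502
X = 502 / 903 * 100
= 0.5559 * 100
= 55.59 %

55.59 %


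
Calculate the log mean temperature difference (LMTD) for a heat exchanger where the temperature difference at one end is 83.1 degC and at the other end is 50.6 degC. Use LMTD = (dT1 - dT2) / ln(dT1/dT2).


LMTD = (dT1 - dT2) / ln(dT1/dT2)
= (83.1 - 50.6) / ln(83.1 / 50.6) = 32.5 / 0.496093 = 65.51

65.51 degC


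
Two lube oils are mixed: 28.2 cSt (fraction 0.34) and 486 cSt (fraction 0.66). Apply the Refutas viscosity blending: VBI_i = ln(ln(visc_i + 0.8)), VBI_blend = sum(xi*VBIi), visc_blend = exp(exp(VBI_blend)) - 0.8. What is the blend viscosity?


Refutas method: VBN_i = 14.534*ln(ln(visc_i + 0.8)) + 10.975, blended linearly by mass fraction; since VBN is linear in VBI_i = ln(ln(visc_i + 0.8)) and the fractions sum to 1, blend VBI directly: visc = exp(exp(VBI_blend)) - 0.8
VBI_1 = ln(ln(28.2 + 0.8)) = 1.21411
VBI_2 = ln(ln(486 + 0.8)) = 1.82259
VBI_blend = 0.34 * 1.21411 + 0.66 * 1.82259 = 1.61571
visc_blend = exp(exp(1.61571)) - 0.8 = 152.4

152.4 cSt


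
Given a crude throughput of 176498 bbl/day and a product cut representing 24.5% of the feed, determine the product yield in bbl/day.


Crude throughput = 176498 bbl/day
Fraction yield = 24.5%
yield = throughput * fraction / 100
yield = 176498 * 24.5 / 100 = 43242.01

43242.01 bbl/day


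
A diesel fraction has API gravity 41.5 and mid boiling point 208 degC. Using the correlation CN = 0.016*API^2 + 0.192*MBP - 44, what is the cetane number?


CN = 0.016 * 41.5^2 + 0.192 * 208 - 44
CN = 27.556 + 39.936 - 44 = 23.492

23.492


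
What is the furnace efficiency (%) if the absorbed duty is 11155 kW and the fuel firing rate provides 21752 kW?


Furnace efficiency = Q_absorbed / Q_fuel * 100
= 11155 / 21752 * 100 = 51.28

51.28 %


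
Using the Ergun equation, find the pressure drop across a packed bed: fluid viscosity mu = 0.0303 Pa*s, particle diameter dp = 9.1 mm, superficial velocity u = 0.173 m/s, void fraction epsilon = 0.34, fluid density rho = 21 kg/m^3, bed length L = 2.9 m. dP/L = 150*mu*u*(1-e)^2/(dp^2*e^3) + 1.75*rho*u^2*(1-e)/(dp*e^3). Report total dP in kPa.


dp = 9.1 mm = 0.0091 m
Viscous term = 150*0.0303*0.173*(1-0.34)^2 / (0.0091^2*0.34^3) = 105232
Inertial term = 1.75*21*0.173^2*(1-0.34) / (0.0091*0.34^3) = 2029.62
dP/L = 105232 + 2029.62 = 107262 Pa/m
dP = 107262 * 2.9 / 1000 = 311.1 kPa

311.1 kPa


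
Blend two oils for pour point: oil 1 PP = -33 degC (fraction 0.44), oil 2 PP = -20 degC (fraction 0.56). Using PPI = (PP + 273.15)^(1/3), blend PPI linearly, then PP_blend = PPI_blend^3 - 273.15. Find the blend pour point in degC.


PPI_1 = (-33 + 273.15)^(1/3) = 6.215759
PPI_2 = (-20 + 273.15)^(1/3) = 6.325953
PPI_blend = 0.44 * 6.215759 + 0.56 * 6.325953 = 6.277468
PP_blend = 6.277468^3 - 273.15 = 247.3737 - 273.15 = -25.78

-25.78 degC


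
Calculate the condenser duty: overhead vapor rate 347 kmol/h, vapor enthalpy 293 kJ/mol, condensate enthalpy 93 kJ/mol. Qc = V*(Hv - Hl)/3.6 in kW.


Qc = 347 * (293 - 93) / 3.6 = 347 * 200 / 3.6 = 19280

19280 kW


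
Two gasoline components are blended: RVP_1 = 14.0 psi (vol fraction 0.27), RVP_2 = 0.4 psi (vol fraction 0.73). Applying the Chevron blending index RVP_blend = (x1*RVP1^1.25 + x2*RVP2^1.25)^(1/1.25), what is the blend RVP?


Chevron index: RVP_blend = (sum xi*RVPi^1.25)^(1/1.25)
RVP^1.25 terms: 0.27 * 14.0^1.25 + 0.73 * 0.4^1.25 = 7.54401
RVP_blend = 7.54401^(1/1.25) = 5.036

5.036 psi


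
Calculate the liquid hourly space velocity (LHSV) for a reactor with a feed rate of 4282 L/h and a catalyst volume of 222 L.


LHSV = volumetric feed rate / catalyst volume
= 4282 L/h / 222 L
= 19.29 h^-1

19.29 h^-1


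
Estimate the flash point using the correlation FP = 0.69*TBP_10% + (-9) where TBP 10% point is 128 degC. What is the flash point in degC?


FP = 0.69 * 128 + (-9) = 79.32

79.32 degC


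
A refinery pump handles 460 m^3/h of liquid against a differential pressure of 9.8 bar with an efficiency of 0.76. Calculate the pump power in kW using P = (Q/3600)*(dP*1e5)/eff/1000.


Q = 460 / 3600 = 0.127778 m^3/s
P = 0.127778 * (9.8 * 1e5) / 0.76 / 1000 = 164.8

164.8 kW


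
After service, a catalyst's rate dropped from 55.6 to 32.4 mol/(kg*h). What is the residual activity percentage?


Activity (%) = (rate_used / rate_fresh) * 100
rate_used = 32.4, rate_fresh = 55.6
= (32.4 / 55.6) * 100
= 0.5827 * 100 = 58.27

58.27 %


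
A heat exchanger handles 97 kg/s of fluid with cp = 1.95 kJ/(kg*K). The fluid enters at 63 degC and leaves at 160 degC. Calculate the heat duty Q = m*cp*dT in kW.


Q = m_dot * cp * delta_T
delta_T = 160 - 63 = 97 K
Q = 97 * 1.95 * 97
= 189.15 * 97
= 18347.55 kW

18347.55 kW


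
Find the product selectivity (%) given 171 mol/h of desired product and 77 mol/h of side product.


Selectivity = desired / (desired + undesired) * 100
Total products = 171 + 77 = 248 mol/h
S = 171 / 248 * 100
= 0.6895 * 100
= 68.95 %

68.95 %


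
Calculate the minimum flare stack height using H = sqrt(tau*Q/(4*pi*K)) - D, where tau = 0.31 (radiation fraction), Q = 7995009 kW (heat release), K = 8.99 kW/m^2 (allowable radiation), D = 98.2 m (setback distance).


tau*Q/(4*pi*K) = 0.31 * 7995009 / (4 * pi * 8.99) = 21938.7
sqrt(21938.7) = 148.117
H = 148.117 - 98.2 = 49.92

49.92 m


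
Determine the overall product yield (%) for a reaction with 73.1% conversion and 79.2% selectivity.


Overall yield = conversion (%) * selectivity (%) / 100
Conversion = 73.1%, Selectivity = 79.2%
Y = 73.1 * 79.2 / 100
= 57.8952 %

57.8952 %


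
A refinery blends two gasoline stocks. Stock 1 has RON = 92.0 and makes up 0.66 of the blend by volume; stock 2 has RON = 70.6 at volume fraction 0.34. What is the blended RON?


Linear blending: RON_blend = sum(vi * RONi)
Contribution 1: 0.66 * 92.0 = 60.72
Contribution 2: 0.34 * 70.6 = 24.004
RON_blend = 60.72 + 24.004 = 84.724

84.724


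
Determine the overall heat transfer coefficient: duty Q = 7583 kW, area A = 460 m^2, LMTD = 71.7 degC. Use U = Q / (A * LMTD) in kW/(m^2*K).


From Q = U*A*LMTD, U = Q / (A * LMTD)
U = 7583 / (460 * 71.7) = 7583 / 32982 = 0.2299

0.2299 kW/(m^2*K)


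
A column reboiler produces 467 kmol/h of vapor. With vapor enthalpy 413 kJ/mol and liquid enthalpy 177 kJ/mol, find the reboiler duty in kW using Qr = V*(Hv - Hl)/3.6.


Qr = 467 * (413 - 177) / 3.6 = 467 * 236 / 3.6 = 30610

30610 kW


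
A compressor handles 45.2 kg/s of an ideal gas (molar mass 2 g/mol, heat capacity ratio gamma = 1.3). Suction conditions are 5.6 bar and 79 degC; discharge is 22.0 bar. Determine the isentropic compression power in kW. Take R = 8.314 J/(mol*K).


Isentropic work: W = m*(gamma/(gamma-1))*(R*T1/MW)*((P2/P1)^((gamma-1)/gamma) - 1)
T1 = 79 + 273.15 = 352.15 K
Pressure ratio = 22.0 / 5.6 = 3.92857
Exponent = (1.3 - 1)/1.3 = 0.230769
(P2/P1)^exp - 1 = 3.92857^0.230769 - 1 = 0.371295
W = 45.2 * 1.3 / 0.3 * 8.314 * 352.15 / 2 * 0.371295 = 106500

106500 kW


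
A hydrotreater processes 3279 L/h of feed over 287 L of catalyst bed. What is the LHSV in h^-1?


LHSV = volumetric feed rate / catalyst volume
= 3279 L/h / 287 L
= 11.43 h^-1

11.43 h^-1


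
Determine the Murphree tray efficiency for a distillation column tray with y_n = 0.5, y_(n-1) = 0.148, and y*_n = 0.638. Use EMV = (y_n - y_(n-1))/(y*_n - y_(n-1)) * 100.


Murphree vapor efficiency: EMV = (y_n - y_(n-1)) / (y*_n - y_(n-1)) * 100
EMV = (0.5 - 0.148) / (0.638 - 0.148) * 100 = 0.352 / 0.49 * 100 = 71.84

71.84 %


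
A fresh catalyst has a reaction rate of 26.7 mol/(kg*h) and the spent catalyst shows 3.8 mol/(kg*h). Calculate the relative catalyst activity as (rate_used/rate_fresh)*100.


Activity (%) = (rate_used / rate_fresh) * 100
rate_used = 3.8, rate_fresh = 26.7
= (3.8 / 26.7) * 100
= 0.1423 * 100 = 14.23

14.23 %


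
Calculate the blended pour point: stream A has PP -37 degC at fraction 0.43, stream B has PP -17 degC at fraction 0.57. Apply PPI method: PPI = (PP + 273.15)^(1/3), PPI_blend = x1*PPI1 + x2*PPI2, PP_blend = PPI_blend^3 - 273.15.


PPI_1 = (-37 + 273.15)^(1/3) = 6.181056
PPI_2 = (-17 + 273.15)^(1/3) = 6.350844
PPI_blend = 0.43 * 6.181056 + 0.57 * 6.350844 = 6.277835
PP_blend = 6.277835^3 - 273.15 = 247.4171 - 273.15 = -25.73

-25.73 degC


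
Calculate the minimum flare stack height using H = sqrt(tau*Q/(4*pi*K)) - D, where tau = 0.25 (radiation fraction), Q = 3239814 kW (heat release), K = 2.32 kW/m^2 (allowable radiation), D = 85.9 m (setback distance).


tau*Q/(4*pi*K) = 0.25 * 3239814 / (4 * pi * 2.32) = 27781.9
sqrt(27781.9) = 166.679
H = 166.679 - 85.9 = 80.78

80.78 m


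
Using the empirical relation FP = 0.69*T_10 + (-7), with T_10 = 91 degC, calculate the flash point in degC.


FP = 0.69 * 91 + (-7) = 55.79

55.79 degC


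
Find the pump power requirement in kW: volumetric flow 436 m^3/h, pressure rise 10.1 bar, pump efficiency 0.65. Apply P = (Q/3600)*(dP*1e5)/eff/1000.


Q = 436 / 3600 = 0.121111 m^3/s
P = 0.121111 * (10.1 * 1e5) / 0.65 / 1000 = 188.2

188.2 kW


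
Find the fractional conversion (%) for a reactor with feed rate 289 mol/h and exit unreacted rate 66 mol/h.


X = (F_in - F_out) / F_in * 100
Moles reacted = 289 - 66 = 223
X = 223 / 289 * 100
= 0.7716 * 100
= 77.16 %

77.16 %


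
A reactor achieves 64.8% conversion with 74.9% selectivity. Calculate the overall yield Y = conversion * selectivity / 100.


Overall yield = conversion (%) * selectivity (%) / 100
Conversion = 64.8%, Selectivity = 74.9%
Y = 64.8 * 74.9 / 100
= 48.5352 %

48.5352 %


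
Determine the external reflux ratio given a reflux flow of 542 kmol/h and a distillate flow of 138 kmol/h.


Reflux ratio definition: R = L / D (liquid returned / distillate withdrawn)
L = 542 kmol/h, D = 138 kmol/h
R = 542 / 138 = 3.928

3.928


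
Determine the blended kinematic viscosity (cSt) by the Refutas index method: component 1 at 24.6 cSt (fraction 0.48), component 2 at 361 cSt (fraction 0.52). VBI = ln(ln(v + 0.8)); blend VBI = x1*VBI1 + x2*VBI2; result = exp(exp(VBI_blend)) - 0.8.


Refutas method: VBN_i = 14.534*ln(ln(visc_i + 0.8)) + 10.975, blended linearly by mass fraction; since VBN is linear in VBI_i = ln(ln(visc_i + 0.8)) and the fractions sum to 1, blend VBI directly: visc = exp(exp(VBI_blend)) - 0.8
VBI_1 = ln(ln(24.6 + 0.8)) = 1.17395
VBI_2 = ln(ln(361 + 0.8)) = 1.77344
VBI_blend = 0.48 * 1.17395 + 0.52 * 1.77344 = 1.48568
visc_blend = exp(exp(1.48568)) - 0.8 = 82.13

82.13 cSt


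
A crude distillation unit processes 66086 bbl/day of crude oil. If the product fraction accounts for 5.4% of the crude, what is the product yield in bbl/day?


Crude throughput = 66086 bbl/day
Fraction yield = 5.4%
yield = throughput * fraction / 100
yield = 66086 * 5.4 / 100 = 3568.644

3568.644 bbl/day


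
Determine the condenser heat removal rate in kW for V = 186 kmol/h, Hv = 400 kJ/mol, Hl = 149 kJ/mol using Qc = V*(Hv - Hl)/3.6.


Qc = 186 * (400 - 149) / 3.6 = 186 * 251 / 3.6 = 12970

12970 kW


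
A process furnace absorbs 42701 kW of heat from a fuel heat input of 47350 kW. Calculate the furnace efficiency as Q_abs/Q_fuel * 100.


Furnace efficiency = Q_absorbed / Q_fuel * 100
= 42701 / 47350 * 100 = 90.18

90.18 %


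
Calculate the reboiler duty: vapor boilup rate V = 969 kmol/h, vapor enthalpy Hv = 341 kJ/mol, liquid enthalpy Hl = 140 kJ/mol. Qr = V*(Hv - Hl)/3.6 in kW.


Qr = 969 * (341 - 140) / 3.6 = 969 * 201 / 3.6 = 54100

54100 kW


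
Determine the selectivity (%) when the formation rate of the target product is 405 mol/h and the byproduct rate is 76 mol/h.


Selectivity = desired / (desired + undesired) * 100
Total products = 405 + 76 = 481 mol/h
S = 405 / 481 * 100
= 0.8420 * 100
= 84.20 %

84.20 %


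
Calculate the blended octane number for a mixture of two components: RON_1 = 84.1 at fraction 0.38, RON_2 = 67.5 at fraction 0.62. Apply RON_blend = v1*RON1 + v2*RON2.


Linear blending: RON_blend = sum(vi * RONi)
Contribution 1: 0.38 * 84.1 = 31.958
Contribution 2: 0.62 * 67.5 = 41.85
RON_blend = 31.958 + 41.85 = 73.808

73.808


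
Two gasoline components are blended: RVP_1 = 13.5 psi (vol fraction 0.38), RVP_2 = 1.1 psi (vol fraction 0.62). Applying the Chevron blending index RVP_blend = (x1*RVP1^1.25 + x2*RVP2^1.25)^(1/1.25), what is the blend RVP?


Chevron index: RVP_blend = (sum xi*RVPi^1.25)^(1/1.25)
RVP^1.25 terms: 0.38 * 13.5^1.25 + 0.62 * 1.1^1.25 = 10.5318
RVP_blend = 10.5318^(1/1.25) = 6.577

6.577 psi


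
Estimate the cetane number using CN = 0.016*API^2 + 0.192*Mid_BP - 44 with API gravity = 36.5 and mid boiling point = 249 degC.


CN = 0.016 * 36.5^2 + 0.192 * 249 - 44
CN = 21.316 + 47.808 - 44 = 25.124

25.124
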